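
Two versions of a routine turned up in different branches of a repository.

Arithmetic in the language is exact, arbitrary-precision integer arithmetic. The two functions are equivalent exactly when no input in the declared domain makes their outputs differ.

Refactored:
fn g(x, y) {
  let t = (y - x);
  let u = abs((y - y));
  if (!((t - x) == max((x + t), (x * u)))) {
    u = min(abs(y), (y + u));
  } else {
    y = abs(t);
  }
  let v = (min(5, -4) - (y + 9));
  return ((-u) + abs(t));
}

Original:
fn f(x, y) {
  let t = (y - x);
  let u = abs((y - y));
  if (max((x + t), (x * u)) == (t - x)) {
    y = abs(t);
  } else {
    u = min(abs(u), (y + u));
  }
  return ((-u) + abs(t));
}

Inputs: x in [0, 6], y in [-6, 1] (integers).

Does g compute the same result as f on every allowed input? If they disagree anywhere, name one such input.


These are not equivalent — on x=1, y=1 the outputs split (0 vs -1).
f: t=0, then u=0, then (max((x + t), (x * u)) == (t - x)) is false, then u=0, then returns 0
g: t=0, then u=0, then (!((t - x) == max((x + t), (x * u)))) is true, then u=1, then v=-14, then returns -1
verdict: not equivalent; witness: x=1, y=1


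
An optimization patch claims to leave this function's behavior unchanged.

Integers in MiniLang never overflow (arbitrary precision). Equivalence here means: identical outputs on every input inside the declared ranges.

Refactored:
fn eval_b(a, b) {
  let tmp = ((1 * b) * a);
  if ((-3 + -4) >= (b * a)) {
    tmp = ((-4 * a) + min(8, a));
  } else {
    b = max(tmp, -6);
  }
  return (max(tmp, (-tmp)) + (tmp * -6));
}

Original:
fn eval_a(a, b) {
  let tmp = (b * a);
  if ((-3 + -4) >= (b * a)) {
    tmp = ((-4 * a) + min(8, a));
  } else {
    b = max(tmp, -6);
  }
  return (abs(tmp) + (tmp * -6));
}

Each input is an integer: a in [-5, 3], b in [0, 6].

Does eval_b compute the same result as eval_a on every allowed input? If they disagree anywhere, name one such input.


Reading the diff, among the changes: min/max/abs usage differs; constant usage differs; arithmetic usage differs.
Spot check at a=2, b=0 — eval_a: tmp = 0; ((-3 + -4) >= (b * a)) -> false; b = 0; return 0. eval_b: tmp = 0; ((-3 + -4) >= (b * a)) -> false; b = 0; return 0. Both give 0.
Checked all 63 inputs in the declared domain: the outputs agree on every one.
verdict: equivalent


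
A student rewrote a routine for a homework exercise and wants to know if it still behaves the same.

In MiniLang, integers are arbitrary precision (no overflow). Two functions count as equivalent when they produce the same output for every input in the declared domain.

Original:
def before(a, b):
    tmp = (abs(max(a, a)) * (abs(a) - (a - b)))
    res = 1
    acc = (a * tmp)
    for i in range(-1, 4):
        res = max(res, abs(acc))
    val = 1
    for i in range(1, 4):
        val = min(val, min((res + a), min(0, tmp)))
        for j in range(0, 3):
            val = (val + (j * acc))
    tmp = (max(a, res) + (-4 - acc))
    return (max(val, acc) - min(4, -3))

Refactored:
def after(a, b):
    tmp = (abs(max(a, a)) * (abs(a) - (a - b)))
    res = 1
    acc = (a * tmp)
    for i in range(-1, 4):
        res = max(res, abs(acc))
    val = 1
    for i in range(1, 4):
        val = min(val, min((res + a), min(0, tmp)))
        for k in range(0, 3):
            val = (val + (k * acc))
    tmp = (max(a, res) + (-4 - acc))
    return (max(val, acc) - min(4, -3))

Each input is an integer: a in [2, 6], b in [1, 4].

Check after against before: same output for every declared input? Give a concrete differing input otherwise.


The two are interchangeable: local variable names differ, and every declared input agrees.
Spot check at a=6, b=3 — before: tmp := 18 | res := 1 | acc := 108 | iter i=-1: | res := 108 | iter i=0: | res := 108 | iter i=1: | res := 108 | iter i=2: | res := 108 | iter i=3: | res := 108 | val := 1 | iter i=1: | val := 0 | iter j=0: | val := 0 | iter j=1: | val := 108 | iter j=2: | val := 324 | iter i=2: | val := 0 | iter j=0: | val := 0 | iter j=1: | val := 108 | iter j=2: | val := 324 | iter i=3: | val := 0 | iter j=0: | val := 0 | iter j=1: | val := 108 | iter j=2: | val := 324 | tmp := -4 | result 327. after: tmp := 18 | res := 1 | acc := 108 | iter i=-1: | res := 108 | iter i=0: | res := 108 | iter i=1: | res := 108 | iter i=2: | res := 108 | iter i=3: | res := 108 | val := 1 | iter i=1: | val := 0 | iter k=0: | val := 0 | iter k=1: | val := 108 | iter k=2: | val := 324 | iter i=2: | val := 0 | iter k=0: | val := 0 | iter k=1: | val := 108 | iter k=2: | val := 324 | iter i=3: | val := 0 | iter k=0: | val := 0 | iter k=1: | val := 108 | iter k=2: | val := 324 | tmp := -4 | result 327. Both give 327.
Checked all 20 inputs in the declared domain: the outputs agree on every one.
verdict: equivalent


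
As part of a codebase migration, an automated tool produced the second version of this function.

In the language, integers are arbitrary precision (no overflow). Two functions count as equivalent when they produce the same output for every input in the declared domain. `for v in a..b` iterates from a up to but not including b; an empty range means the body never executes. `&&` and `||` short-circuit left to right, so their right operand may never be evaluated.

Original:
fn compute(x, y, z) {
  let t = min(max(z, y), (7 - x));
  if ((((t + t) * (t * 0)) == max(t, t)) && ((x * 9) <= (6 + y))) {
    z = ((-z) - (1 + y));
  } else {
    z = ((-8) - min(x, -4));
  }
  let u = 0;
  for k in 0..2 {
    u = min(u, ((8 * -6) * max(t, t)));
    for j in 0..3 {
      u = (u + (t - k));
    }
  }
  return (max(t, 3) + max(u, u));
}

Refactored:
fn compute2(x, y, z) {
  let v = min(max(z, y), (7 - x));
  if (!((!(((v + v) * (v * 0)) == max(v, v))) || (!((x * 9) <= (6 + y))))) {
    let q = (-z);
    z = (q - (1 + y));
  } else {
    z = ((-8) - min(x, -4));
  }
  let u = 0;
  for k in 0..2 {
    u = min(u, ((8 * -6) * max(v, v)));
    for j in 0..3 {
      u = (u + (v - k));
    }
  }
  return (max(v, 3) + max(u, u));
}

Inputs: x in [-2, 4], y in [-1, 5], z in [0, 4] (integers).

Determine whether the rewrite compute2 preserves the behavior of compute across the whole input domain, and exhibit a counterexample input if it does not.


Equivalent — the differences include statement counts differ, and local variable names differ, and boolean connective usage differs, yet no declared input distinguishes the two.
As a probe, take x=0, y=5, z=3: compute runs t=5, then ((((t + t) * (t * 0)) == max(t, t)) && ((x * 9) <= (6 + y))) is false, then z=-4, then u=0, then (k=0), then u=-240, then (j=0), then u=-235, then (j=1), then u=-230, then (j=2), then u=-225, then (k=1), then u=-240, then (j=0), then u=-236, then (j=1), then u=-232, then (j=2), then u=-228, then returns -223; compute2 runs v=5, then (!((!(((v + v) * (v * 0)) == max(v, v))) || (!((x * 9) <= (6 + y))))) is false, then z=-4, then u=0, then (k=0), then u=-240, then (j=0), then u=-235, then (j=1), then u=-230, then (j=2), then u=-225, then (k=1), then u=-240, then (j=0), then u=-236, then (j=1), then u=-232, then (j=2), then u=-228, then returns -223; both end at -223.
Every one of the 245 inputs gives matching results.
verdict: equivalent


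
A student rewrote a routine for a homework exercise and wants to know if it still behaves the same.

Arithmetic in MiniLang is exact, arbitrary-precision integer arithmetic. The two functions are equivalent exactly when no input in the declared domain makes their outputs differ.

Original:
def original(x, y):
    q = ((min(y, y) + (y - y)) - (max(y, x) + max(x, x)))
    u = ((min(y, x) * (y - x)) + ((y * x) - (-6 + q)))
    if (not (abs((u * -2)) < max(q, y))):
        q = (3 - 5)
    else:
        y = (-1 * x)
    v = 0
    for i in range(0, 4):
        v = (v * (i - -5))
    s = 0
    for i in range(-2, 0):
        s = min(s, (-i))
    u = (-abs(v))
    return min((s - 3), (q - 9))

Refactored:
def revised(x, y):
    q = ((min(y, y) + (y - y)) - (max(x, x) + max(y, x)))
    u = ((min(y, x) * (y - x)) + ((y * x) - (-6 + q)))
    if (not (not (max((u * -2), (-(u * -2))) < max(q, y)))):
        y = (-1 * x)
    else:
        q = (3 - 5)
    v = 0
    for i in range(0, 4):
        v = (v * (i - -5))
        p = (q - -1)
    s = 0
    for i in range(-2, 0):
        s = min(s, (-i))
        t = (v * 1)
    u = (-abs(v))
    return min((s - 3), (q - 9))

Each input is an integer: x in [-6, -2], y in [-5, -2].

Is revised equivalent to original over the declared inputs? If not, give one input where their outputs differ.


Behavior is preserved: although boolean connective usage differs, and constant usage differs, and local variable names differ, and statement counts differ, and arithmetic usage differs, and min/max/abs usage differs, the outputs never diverge.
As a probe, take x=-3, y=-5: original runs q=1, then u=30, then (not (abs((u * -2)) < max(q, y))) is true, then q=-2, then v=0, then (i=0), then v=0, then (i=1), then v=0, then (i=2), then v=0, then (i=3), then v=0, then s=0, then (i=-2), then s=0, then (i=-1), then s=0, then u=0, then returns -11; revised runs q=1, then u=30, then (not (not (max((u * -2), (-(u * -2))) < max(q, y)))) is false, then q=-2, then v=0, then (i=0), then v=0, then p=-1, then (i=1), then v=0, then p=-1, then (i=2), then v=0, then p=-1, then (i=3), then v=0, then p=-1, then s=0, then (i=-2), then s=0, then t=0, then (i=-1), then s=0, then t=0, then u=0, then returns -11; both end at -11.
Checked all 20 inputs in the declared domain: the outputs agree on every one.
verdict: equivalent


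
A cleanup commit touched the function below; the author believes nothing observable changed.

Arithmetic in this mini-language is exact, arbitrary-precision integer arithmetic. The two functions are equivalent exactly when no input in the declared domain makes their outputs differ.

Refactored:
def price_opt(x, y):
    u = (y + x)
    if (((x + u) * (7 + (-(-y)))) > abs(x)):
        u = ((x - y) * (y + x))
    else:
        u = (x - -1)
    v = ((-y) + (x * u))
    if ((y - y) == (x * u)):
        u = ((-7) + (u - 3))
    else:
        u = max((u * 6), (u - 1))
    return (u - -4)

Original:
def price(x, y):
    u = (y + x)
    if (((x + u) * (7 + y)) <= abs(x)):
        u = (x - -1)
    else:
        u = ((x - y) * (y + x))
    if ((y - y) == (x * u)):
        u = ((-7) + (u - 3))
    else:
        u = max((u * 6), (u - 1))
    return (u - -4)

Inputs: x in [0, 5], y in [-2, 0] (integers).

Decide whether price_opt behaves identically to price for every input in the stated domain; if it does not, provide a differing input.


Side by side, the visible changes include: arithmetic usage differs, and comparison usage differs, and local variable names differ, and statement counts differ.
As a probe, take x=0, y=-2: price runs u=-2, then (((x + u) * (7 + y)) <= abs(x)) is true, then u=1, then ((y - y) == (x * u)) is true, then u=-9, then returns -5; price_opt runs u=-2, then (((x + u) * (7 + (-(-y)))) > abs(x)) is false, then u=1, then v=2, then ((y - y) == (x * u)) is true, then u=-9, then returns -5; both end at -5.
Sweeping the whole domain (18 inputs) finds no disagreement.
verdict: equivalent


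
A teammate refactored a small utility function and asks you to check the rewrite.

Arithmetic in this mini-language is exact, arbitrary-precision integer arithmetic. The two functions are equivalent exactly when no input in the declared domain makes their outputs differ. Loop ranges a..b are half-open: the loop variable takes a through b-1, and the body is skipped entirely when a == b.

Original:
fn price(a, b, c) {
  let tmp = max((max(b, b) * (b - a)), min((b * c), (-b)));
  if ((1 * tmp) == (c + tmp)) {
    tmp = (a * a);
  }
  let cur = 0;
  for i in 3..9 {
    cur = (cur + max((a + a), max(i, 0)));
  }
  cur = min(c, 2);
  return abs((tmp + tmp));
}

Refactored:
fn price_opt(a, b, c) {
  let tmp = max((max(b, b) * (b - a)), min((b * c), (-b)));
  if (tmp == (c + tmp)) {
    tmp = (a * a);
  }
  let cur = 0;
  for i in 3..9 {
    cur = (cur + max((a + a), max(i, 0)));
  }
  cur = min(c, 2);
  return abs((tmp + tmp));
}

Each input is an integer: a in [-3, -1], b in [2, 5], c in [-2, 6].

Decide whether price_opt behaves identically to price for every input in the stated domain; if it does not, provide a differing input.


The two versions differ — the changes include constant usage differs, arithmetic usage differs.
One worked example (a=-2, b=4, c=4) — price: tmp := 24 | ((1 * tmp) == (c + tmp)): false | cur := 0 | iter i=3: | cur := 3 | iter i=4: | cur := 7 | iter i=5: | cur := 12 | iter i=6: | cur := 18 | iter i=7: | cur := 25 | iter i=8: | cur := 33 | cur := 2 | result 48; price_opt: tmp := 24 | (tmp == (c + tmp)): false | cur := 0 | iter i=3: | cur := 3 | iter i=4: | cur := 7 | iter i=5: | cur := 12 | iter i=6: | cur := 18 | iter i=7: | cur := 25 | iter i=8: | cur := 33 | cur := 2 | result 48; agreement on 48.
Checked all 108 inputs in the declared domain: the outputs agree on every one.
verdict: equivalent


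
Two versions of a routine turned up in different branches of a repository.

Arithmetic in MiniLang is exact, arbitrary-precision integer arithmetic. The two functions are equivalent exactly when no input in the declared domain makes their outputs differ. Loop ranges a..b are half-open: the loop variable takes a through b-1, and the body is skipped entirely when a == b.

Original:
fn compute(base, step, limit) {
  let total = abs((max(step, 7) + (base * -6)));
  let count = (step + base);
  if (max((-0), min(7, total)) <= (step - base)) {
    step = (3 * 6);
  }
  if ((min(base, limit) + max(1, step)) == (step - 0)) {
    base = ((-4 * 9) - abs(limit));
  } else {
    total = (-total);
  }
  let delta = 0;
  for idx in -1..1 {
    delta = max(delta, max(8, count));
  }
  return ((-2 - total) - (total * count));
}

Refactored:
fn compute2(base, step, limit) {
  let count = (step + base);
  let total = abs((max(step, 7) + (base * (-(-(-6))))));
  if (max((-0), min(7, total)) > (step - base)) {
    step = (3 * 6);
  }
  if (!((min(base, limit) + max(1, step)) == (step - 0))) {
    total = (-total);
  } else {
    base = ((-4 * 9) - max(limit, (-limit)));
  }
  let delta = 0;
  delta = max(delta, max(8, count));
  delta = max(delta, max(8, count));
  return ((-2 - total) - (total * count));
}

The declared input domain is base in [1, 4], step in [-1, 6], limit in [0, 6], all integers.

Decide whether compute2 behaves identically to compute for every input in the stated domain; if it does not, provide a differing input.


There is a counterexample at base=1, step=-1, limit=0: -1 on one side, -3 on the other.
compute: total becomes 1; next count becomes 0; next (max((-0), min(7, total)) <= (step - base)) evaluates to false; next ((min(base, limit) + max(1, step)) == (step - 0)) evaluates to false; next total becomes -1; next delta becomes 0; next at idx=-1:; next delta becomes 8; next at idx=0:; next delta becomes 8; next final value -1
compute2: count becomes 0; next total becomes 1; next (max((-0), min(7, total)) > (step - base)) evaluates to true; next step becomes 18; next (!((min(base, limit) + max(1, step)) == (step - 0))) evaluates to false; next base becomes -36; next delta becomes 0; next delta becomes 8; next delta becomes 8; next final value -3
verdict: not equivalent; witness: base=1, step=-1, limit=0


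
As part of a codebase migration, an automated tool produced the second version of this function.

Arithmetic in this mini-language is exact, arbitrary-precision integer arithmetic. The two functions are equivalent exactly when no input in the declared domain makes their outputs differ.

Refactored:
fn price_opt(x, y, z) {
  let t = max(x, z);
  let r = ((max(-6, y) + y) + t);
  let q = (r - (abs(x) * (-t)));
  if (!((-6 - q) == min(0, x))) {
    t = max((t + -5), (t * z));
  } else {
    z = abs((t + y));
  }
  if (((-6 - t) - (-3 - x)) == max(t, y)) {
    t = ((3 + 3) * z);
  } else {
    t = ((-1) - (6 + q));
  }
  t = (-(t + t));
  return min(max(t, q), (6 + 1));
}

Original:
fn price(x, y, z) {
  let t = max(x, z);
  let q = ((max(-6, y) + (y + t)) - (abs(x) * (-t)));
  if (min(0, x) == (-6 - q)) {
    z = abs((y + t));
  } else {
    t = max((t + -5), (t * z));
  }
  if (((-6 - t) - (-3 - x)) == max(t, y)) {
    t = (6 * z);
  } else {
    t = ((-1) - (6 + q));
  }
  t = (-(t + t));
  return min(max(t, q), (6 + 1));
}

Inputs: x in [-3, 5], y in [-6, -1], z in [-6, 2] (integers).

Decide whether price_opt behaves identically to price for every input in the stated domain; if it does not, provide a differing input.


Reading the diff, among the changes: boolean connective usage differs; and arithmetic usage differs; and constant usage differs; and statement counts differ; and local variable names differ.
One worked example (x=4, y=-4, z=-2) — price: t=4, then q=12, then (min(0, x) == (-6 - q)) is false, then t=-1, then (((-6 - t) - (-3 - x)) == max(t, y)) is false, then t=-19, then t=38, then returns 7; price_opt: t=4, then r=-4, then q=12, then (!((-6 - q) == min(0, x))) is true, then t=-1, then (((-6 - t) - (-3 - x)) == max(t, y)) is false, then t=-19, then t=38, then returns 7; agreement on 7.
An exhaustive pass over the 486 declared inputs shows identical outputs.
verdict: equivalent


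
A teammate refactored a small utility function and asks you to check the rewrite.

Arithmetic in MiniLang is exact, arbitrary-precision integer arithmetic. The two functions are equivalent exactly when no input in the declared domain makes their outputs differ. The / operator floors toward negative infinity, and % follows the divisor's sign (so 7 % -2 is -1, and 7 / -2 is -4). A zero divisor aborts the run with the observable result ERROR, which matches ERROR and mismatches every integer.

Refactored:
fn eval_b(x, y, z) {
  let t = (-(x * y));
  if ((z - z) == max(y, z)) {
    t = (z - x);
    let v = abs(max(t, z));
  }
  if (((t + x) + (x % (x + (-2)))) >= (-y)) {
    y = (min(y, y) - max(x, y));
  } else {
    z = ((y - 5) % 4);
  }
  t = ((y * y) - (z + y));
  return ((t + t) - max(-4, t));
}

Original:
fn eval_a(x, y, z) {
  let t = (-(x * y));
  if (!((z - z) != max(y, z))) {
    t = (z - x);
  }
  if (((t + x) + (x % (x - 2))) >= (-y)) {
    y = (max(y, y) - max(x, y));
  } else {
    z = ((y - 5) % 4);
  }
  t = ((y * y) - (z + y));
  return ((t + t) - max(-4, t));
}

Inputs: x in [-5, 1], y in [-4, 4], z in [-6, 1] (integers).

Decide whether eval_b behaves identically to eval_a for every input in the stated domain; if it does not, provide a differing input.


The suspicious edit (`max(y, y)` became `min(y, y)`) never changes the result for any input inside the declared domain; all 504 inputs agree.
verdict: equivalent


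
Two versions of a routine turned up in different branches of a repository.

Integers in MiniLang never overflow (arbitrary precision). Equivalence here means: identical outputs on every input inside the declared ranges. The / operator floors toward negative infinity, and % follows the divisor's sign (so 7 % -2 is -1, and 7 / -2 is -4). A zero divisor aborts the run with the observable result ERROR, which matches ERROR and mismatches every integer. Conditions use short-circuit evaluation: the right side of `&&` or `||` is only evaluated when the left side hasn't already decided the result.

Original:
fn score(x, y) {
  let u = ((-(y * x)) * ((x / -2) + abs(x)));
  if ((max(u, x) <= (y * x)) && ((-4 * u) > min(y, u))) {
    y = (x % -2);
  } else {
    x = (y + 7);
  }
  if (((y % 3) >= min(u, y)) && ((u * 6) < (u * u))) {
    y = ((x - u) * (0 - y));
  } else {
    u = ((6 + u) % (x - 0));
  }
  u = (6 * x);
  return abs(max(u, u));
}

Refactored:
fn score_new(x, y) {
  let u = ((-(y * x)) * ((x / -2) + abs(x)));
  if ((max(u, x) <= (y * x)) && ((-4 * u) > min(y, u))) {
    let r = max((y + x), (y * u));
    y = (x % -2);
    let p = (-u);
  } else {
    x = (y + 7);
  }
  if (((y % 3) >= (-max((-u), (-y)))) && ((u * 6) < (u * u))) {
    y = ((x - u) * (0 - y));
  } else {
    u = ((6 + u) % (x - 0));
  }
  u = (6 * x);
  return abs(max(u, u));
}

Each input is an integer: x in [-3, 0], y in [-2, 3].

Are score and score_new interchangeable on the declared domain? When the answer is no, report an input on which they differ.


Equivalent — the differences include statement counts differ, and arithmetic usage differs, and min/max/abs usage differs, and local variable names differ, yet no declared input distinguishes the two.
Spot check at x=-2, y=0 — score: u := 0 | ((max(u, x) <= (y * x)) && ((-4 * u) > min(y, u))): false | x := 7 | (((y % 3) >= min(u, y)) && ((u * 6) < (u * u))): false | u := 6 | u := 42 | result 42. score_new: u := 0 | ((max(u, x) <= (y * x)) && ((-4 * u) > min(y, u))): false | x := 7 | (((y % 3) >= (-max((-u), (-y)))) && ((u * 6) < (u * u))): false | u := 6 | u := 42 | result 42. Both give 42.
Sweeping the whole domain (24 inputs) finds no disagreement.
verdict: equivalent


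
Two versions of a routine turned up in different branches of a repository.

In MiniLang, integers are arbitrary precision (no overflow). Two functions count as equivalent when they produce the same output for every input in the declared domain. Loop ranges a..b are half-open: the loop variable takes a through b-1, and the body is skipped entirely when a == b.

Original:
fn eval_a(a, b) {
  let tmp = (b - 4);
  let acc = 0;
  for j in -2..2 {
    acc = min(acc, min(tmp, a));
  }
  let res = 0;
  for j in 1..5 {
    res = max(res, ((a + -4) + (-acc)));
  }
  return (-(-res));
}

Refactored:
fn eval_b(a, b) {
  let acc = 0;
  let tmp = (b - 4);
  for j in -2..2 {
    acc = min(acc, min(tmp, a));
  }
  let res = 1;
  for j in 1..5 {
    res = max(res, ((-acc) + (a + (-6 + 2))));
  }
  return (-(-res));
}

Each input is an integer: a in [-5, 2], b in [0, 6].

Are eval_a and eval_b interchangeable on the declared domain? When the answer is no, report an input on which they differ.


Take a=-5, b=0.
eval_a: tmp := -4 | acc := 0 | iter j=-2: | acc := -5 | iter j=-1: | acc := -5 | iter j=0: | acc := -5 | iter j=1: | acc := -5 | res := 0 | iter j=1: | res := 0 | iter j=2: | res := 0 | iter j=3: | res := 0 | iter j=4: | res := 0 | result 0
eval_b: acc := 0 | tmp := -4 | iter j=-2: | acc := -5 | iter j=-1: | acc := -5 | iter j=0: | acc := -5 | iter j=1: | acc := -5 | res := 1 | iter j=1: | res := 1 | iter j=2: | res := 1 | iter j=3: | res := 1 | iter j=4: | res := 1 | result 1
0 against 1: the behavior changed.
verdict: not equivalent; witness: a=-5, b=0


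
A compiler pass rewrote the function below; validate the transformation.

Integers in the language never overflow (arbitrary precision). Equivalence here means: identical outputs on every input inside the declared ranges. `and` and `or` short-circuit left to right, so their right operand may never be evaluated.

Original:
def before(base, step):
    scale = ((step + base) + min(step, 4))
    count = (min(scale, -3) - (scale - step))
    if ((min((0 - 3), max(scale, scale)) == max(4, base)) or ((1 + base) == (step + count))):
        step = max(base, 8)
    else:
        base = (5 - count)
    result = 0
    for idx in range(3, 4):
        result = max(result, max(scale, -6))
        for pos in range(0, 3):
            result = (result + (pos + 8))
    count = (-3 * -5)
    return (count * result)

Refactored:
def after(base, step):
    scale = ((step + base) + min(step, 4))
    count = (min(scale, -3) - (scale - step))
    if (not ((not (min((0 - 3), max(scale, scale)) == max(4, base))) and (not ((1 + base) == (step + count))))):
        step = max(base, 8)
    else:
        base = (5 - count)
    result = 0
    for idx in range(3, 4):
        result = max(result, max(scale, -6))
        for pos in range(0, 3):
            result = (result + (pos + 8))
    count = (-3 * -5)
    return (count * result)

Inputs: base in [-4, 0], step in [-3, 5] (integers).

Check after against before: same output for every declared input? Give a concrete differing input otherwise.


The two versions differ — the changes include boolean connective usage differs.
One worked example (base=-2, step=1) — before: scale = 0; count = -2; ((min((0 - 3), max(scale, scale)) == max(4, base)) or ((1 + base) == (step + count))) -> true; step = 8; result = 0; [idx=3]; result = 0; [pos=0]; result = 8; [pos=1]; result = 17; [pos=2]; result = 27; count = 15; return 405; after: scale = 0; count = -2; (not ((not (min((0 - 3), max(scale, scale)) == max(4, base))) and (not ((1 + base) == (step + count))))) -> true; step = 8; result = 0; [idx=3]; result = 0; [pos=0]; result = 8; [pos=1]; result = 17; [pos=2]; result = 27; count = 15; return 405; agreement on 405.
Every one of the 45 inputs gives matching results.
verdict: equivalent


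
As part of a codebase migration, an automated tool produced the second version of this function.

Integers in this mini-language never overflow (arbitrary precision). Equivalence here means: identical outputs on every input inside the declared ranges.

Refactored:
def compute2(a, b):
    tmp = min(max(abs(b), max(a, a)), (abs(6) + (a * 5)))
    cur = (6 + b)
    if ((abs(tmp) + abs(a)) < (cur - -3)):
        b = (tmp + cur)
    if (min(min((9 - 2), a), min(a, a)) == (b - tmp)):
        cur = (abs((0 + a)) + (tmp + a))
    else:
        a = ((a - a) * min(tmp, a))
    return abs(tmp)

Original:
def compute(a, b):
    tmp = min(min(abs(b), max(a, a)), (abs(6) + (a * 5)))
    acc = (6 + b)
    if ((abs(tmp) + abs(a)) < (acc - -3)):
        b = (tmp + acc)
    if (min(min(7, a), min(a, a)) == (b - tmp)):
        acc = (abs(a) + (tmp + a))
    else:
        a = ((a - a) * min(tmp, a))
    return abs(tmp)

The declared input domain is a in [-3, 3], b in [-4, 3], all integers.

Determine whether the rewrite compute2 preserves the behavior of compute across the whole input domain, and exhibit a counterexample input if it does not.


Not equivalent: a=-1, b=0 separates them (1 vs 0).
compute: tmp=-1, then acc=6, then ((abs(tmp) + abs(a)) < (acc - -3)) is true, then b=5, then (min(min(7, a), min(a, a)) == (b - tmp)) is false, then a=0, then returns 1
compute2: tmp=0, then cur=6, then ((abs(tmp) + abs(a)) < (cur - -3)) is true, then b=6, then (min(min((9 - 2), a), min(a, a)) == (b - tmp)) is false, then a=0, then returns 0
verdict: not equivalent; witness: a=-1, b=0


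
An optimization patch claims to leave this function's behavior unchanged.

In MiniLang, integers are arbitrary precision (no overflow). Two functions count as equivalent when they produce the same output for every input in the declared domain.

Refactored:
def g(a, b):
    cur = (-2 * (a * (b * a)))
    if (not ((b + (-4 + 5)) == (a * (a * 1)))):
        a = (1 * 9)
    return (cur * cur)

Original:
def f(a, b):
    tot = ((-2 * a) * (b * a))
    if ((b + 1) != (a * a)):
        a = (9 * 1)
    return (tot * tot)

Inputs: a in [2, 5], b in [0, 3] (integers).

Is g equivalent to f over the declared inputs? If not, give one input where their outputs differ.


This is a faithful refactor — arithmetic usage differs, local variable names differ, constant usage differs, boolean connective usage differs, comparison usage differs, but the computed results match everywhere.
As a probe, take a=5, b=2: f runs tot := -100 | ((b + 1) != (a * a)): true | a := 9 | result 10000; g runs cur := -100 | (not ((b + (-4 + 5)) == (a * (a * 1)))): true | a := 9 | result 10000; both end at 10000.
Sweeping the whole domain (16 inputs) finds no disagreement.
verdict: equivalent


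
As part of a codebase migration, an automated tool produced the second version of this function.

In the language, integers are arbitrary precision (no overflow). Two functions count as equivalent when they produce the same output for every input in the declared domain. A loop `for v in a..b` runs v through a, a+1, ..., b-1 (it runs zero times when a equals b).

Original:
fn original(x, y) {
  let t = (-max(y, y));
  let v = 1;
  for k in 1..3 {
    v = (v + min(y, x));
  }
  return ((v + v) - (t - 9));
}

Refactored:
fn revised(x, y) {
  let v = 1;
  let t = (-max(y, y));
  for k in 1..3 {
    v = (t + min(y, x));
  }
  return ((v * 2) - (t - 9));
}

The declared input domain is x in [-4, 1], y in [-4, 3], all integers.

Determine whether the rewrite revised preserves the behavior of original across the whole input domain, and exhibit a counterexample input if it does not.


There is a counterexample at x=-4, y=-4: -9 on one side, 5 on the other.
original: t := 4 | v := 1 | iter k=1: | v := -3 | iter k=2: | v := -7 | result -9
revised: v := 1 | t := 4 | iter k=1: | v := 0 | iter k=2: | v := 0 | result 5
verdict: not equivalent; witness: x=-4, y=-4


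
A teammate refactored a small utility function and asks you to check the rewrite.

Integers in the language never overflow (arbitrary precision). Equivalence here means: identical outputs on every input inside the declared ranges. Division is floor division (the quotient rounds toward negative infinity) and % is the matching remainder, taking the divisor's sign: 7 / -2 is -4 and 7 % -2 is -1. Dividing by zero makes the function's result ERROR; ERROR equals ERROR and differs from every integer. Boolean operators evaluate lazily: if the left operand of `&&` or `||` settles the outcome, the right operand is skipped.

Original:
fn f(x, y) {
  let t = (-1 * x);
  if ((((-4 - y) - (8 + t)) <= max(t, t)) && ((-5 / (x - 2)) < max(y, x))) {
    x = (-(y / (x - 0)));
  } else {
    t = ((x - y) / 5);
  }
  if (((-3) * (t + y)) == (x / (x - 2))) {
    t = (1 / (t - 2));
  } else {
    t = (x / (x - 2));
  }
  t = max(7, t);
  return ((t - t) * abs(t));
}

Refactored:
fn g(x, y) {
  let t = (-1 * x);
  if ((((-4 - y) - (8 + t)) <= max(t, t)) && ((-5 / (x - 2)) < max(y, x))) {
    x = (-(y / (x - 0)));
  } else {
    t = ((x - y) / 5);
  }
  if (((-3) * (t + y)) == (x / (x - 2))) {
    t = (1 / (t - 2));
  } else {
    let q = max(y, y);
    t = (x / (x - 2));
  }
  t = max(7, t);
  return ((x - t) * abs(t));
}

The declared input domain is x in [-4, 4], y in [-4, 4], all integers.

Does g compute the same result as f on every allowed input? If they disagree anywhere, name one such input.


The rewrite breaks on x=-4, y=-4, where the results are 0 and -77.
f: t=4, then ((((-4 - y) - (8 + t)) <= max(t, t)) && ((-5 / (x - 2)) < max(y, x))) is false, then t=0, then (((-3) * (t + y)) == (x / (x - 2))) is false, then t=0, then t=7, then returns 0
g: t=4, then ((((-4 - y) - (8 + t)) <= max(t, t)) && ((-5 / (x - 2)) < max(y, x))) is false, then t=0, then (((-3) * (t + y)) == (x / (x - 2))) is false, then q=-4, then t=0, then t=7, then returns -77
verdict: not equivalent; witness: x=-4, y=-4


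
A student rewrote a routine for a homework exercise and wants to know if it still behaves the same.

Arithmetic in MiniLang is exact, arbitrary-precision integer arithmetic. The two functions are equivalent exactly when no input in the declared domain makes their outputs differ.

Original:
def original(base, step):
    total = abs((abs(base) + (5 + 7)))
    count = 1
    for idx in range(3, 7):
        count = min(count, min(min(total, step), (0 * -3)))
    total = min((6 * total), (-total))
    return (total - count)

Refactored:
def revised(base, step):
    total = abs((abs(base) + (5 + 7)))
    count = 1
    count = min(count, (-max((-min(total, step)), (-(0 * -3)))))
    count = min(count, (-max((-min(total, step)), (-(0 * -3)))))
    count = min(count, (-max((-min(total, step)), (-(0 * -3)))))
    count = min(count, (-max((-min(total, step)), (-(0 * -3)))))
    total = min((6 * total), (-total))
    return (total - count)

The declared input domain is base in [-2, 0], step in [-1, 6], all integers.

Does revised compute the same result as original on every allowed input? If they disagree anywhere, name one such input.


Reading the diff, among the changes: constant usage differs; also statement counts differ; also local variable names differ; also min/max/abs usage differs; also arithmetic usage differs; also loop structure differs.
As a probe, take base=0, step=4: original runs total = 12; count = 1; [idx=3]; count = 0; [idx=4]; count = 0; [idx=5]; count = 0; [idx=6]; count = 0; total = -12; return -12; revised runs total = 12; count = 1; count = 0; count = 0; count = 0; count = 0; total = -12; return -12; both end at -12.
Every one of the 24 inputs gives matching results.
verdict: equivalent


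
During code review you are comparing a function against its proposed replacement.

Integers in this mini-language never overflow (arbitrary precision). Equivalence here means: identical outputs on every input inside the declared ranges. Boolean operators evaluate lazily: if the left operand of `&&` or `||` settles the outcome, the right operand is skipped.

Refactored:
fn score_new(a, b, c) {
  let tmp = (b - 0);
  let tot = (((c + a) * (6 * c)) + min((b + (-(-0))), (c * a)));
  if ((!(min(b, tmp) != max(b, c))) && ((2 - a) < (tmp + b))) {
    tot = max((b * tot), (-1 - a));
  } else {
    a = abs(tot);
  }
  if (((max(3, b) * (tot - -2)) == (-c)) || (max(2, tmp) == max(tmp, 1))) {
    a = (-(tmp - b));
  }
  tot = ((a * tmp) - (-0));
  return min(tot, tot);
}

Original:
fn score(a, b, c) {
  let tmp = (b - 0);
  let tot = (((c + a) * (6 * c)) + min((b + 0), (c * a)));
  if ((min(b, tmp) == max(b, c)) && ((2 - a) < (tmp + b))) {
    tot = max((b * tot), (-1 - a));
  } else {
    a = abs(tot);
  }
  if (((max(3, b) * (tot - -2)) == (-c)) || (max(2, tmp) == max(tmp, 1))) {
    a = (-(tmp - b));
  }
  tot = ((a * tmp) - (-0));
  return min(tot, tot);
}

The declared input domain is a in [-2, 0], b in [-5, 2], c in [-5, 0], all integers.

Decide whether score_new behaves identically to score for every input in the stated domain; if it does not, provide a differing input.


This is a faithful refactor — comparison usage differs, boolean connective usage differs, but the computed results match everywhere.
As a probe, take a=-1, b=-4, c=0: score runs tmp := -4 | tot := -4 | ((min(b, tmp) == max(b, c)) && ((2 - a) < (tmp + b))): false | a := 4 | (((max(3, b) * (tot - -2)) == (-c)) || (max(2, tmp) == max(tmp, 1))): false | tot := -16 | result -16; score_new runs tmp := -4 | tot := -4 | ((!(min(b, tmp) != max(b, c))) && ((2 - a) < (tmp + b))): false | a := 4 | (((max(3, b) * (tot - -2)) == (-c)) || (max(2, tmp) == max(tmp, 1))): false | tot := -16 | result -16; both end at -16.
Across all 144 domain points the two functions coincide.
verdict: equivalent


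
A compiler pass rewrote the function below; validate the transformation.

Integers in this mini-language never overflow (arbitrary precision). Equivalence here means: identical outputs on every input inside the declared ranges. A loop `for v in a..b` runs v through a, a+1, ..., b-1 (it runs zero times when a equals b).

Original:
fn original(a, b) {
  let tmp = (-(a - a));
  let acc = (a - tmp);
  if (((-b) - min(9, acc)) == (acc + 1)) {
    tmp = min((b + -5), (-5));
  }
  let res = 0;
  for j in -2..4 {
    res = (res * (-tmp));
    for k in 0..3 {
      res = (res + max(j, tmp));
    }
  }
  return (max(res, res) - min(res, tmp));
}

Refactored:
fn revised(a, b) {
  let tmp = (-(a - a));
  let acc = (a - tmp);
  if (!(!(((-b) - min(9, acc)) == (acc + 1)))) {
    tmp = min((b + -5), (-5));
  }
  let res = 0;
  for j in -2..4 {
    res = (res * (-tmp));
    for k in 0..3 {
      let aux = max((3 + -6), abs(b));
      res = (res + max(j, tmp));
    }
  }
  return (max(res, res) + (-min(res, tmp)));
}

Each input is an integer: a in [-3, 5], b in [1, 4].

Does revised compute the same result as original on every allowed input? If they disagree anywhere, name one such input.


Equivalent — the differences include statement counts differ; local variable names differ; boolean connective usage differs; constant usage differs; arithmetic usage differs; min/max/abs usage differs, yet no declared input distinguishes the two.
As a probe, take a=-3, b=1: original runs tmp=0, then acc=-3, then (((-b) - min(9, acc)) == (acc + 1)) is false, then res=0, then (j=-2), then res=0, then (k=0), then res=0, then (k=1), then res=0, then (k=2), then res=0, then (j=-1), then res=0, then (k=0), then res=0, then (k=1), then res=0, then (k=2), then res=0, then (j=0), then res=0, then (k=0), then res=0, then (k=1), then res=0, then (k=2), then res=0, then (j=1), then res=0, then (k=0), then res=1, then (k=1), then res=2, then (k=2), then res=3, then (j=2), then res=0, then (k=0), then res=2, then (k=1), then res=4, then (k=2), then res=6, then (j=3), then res=0, then (k=0), then res=3, then (k=1), then res=6, then (k=2), then res=9, then returns 9; revised runs tmp=0, then acc=-3, then (!(!(((-b) - min(9, acc)) == (acc + 1)))) is false, then res=0, then (j=-2), then res=0, then (k=0), then aux=1, then res=0, then (k=1), then aux=1, then res=0, then (k=2), then aux=1, then res=0, then (j=-1), then res=0, then (k=0), then aux=1, then res=0, then (k=1), then aux=1, then res=0, then (k=2), then aux=1, then res=0, then (j=0), then res=0, then (k=0), then aux=1, then res=0, then (k=1), then aux=1, then res=0, then (k=2), then aux=1, then res=0, then (j=1), then res=0, then (k=0), then aux=1, then res=1, then (k=1), then aux=1, then res=2, then (k=2), then aux=1, then res=3, then (j=2), then res=0, then (k=0), then aux=1, then res=2, then (k=1), then aux=1, then res=4, then (k=2), then aux=1, then res=6, then (j=3), then res=0, then (k=0), then aux=1, then res=3, then (k=1), then aux=1, then res=6, then (k=2), then aux=1, then res=9, then returns 9; both end at 9.
Checked all 36 inputs in the declared domain: the outputs agree on every one.
verdict: equivalent


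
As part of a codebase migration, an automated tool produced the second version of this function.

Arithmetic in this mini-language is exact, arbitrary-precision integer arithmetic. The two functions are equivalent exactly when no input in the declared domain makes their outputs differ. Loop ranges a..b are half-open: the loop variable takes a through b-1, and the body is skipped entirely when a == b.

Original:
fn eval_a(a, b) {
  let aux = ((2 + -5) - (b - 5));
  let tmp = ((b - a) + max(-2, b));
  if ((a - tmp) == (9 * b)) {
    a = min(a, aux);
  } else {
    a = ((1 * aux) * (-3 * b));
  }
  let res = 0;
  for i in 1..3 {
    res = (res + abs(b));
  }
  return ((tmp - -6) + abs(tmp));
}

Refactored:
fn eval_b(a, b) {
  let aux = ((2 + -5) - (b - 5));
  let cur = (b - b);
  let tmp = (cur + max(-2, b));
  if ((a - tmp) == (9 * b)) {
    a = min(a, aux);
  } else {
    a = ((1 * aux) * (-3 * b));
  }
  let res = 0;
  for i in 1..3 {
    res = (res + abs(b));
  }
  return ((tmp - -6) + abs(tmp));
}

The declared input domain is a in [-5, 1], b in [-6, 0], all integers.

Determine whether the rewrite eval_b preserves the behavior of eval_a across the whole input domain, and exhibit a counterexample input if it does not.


Run the pair on a=-5, b=-2.
eval_a: aux := 4 | tmp := 1 | ((a - tmp) == (9 * b)): false | a := 24 | res := 0 | iter i=1: | res := 2 | iter i=2: | res := 4 | result 8
eval_b: aux := 4 | cur := 0 | tmp := -2 | ((a - tmp) == (9 * b)): false | a := 24 | res := 0 | iter i=1: | res := 2 | iter i=2: | res := 4 | result 6
8 against 6: the behavior changed.
verdict: not equivalent; witness: a=-5, b=-2


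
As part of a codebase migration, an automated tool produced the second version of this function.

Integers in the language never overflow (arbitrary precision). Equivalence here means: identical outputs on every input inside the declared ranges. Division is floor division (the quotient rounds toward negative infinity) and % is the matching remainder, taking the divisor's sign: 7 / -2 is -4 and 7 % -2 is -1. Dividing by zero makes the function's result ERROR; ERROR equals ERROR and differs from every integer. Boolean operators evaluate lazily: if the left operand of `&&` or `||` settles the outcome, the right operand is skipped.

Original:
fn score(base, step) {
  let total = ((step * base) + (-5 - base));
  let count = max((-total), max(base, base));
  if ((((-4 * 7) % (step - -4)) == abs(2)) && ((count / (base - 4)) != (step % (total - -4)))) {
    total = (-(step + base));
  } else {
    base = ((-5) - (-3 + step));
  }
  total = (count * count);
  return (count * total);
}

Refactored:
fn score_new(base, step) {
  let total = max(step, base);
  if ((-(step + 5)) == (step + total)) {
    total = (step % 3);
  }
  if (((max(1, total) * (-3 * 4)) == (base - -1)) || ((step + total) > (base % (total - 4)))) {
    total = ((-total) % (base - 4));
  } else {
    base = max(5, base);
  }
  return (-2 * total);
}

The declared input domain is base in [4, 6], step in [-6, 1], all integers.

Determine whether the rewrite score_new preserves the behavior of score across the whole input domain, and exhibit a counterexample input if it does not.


Consider the input base=4, step=-6.
score: total := -33 | count := 33 | ((((-4 * 7) % (step - -4)) == abs(2)) && ((count / (base - 4)) != (step % (total - -4)))): false | base := 4 | total := 1089 | result 35937
score_new: total := 4 | ((-(step + 5)) == (step + total)): false | divide-by-zero, output ERROR
35937 != ERROR, so the rewrite changes behavior.
verdict: not equivalent; witness: base=4, step=-6
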